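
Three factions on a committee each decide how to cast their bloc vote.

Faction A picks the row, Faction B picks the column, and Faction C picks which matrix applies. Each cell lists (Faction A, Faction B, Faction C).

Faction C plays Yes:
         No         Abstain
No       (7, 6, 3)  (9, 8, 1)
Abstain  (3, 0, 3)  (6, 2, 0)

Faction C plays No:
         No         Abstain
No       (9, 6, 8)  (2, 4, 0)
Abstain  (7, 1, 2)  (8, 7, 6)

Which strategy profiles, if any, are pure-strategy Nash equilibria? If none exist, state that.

Check each profile: it is a Nash equilibrium iff no player can strictly gain by switching unilaterally.
(No, No, Yes): Faction B can switch to Abstain (6 → 8). Not NE.
(No, No, No): Faction A gets 9, best alternative 7; Faction B gets 6, best alternative 4; Faction C gets 8, best alternative 3. No profitable deviation — NE.
(No, Abstain, Yes): Faction A gets 9, best alternative 6; Faction B gets 8, best alternative 6; Faction C gets 1, best alternative 0. No profitable deviation — NE.
(No, Abstain, No): Faction A can switch to Abstain (2 → 8). Not NE.
(Abstain, No, Yes): Faction A can switch to No (3 → 7). Not NE.
(Abstain, No, No): Faction A can switch to No (7 → 9). Not NE.
(Abstain, Abstain, Yes): Faction A can switch to No (6 → 9). Not NE.
(Abstain, Abstain, No): Faction A gets 8, best alternative 2; Faction B gets 7, best alternative 1; Faction C gets 6, best alternative 0. No profitable deviation — NE.

Pure-strategy Nash equilibria: (No, No, No), (No, Abstain, Yes), (Abstain, Abstain, No)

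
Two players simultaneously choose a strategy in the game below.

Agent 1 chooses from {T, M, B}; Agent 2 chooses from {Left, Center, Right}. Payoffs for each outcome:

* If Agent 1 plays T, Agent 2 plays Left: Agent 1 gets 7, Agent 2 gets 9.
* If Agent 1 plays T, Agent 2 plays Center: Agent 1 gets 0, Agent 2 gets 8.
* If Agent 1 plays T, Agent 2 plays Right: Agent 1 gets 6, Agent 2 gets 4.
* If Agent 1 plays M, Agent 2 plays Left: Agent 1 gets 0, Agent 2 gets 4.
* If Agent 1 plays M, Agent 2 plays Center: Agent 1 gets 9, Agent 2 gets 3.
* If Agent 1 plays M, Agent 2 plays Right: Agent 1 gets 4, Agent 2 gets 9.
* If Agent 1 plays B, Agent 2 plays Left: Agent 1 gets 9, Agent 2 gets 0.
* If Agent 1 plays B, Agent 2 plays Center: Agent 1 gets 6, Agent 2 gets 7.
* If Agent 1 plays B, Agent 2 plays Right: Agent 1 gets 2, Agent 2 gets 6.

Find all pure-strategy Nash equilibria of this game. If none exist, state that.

There is no pure-strategy Nash equilibrium.

Check each profile: it is a Nash equilibrium iff no player can strictly gain by switching unilaterally.
(T, Left): Agent 1 can switch to B (7 → 9). Not NE.
(T, Center): Agent 1 can switch to M (0 → 9). Not NE.
(T, Right): Agent 2 can switch to Left (4 → 9). Not NE.
(M, Left): Agent 1 can switch to T (0 → 7). Not NE.
(M, Center): Agent 2 can switch to Left (3 → 4). Not NE.
(M, Right): Agent 1 can switch to T (4 → 6). Not NE.
(B, Left): Agent 2 can switch to Center (0 → 7). Not NE.
(B, Center): Agent 1 can switch to M (6 → 9). Not NE.
(B, Right): Agent 1 can switch to T (2 → 6). Not NE.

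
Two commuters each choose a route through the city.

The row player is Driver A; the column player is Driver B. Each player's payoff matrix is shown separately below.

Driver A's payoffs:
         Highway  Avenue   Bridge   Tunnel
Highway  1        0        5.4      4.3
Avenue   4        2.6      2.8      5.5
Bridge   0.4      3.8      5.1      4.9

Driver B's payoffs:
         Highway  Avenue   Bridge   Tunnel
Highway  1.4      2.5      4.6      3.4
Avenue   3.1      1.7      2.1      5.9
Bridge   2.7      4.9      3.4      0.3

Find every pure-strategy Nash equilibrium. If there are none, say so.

Driver A against Highway: payoffs 1, 4, 0.4 → best response Avenue.
Driver A against Avenue: payoffs 0, 2.6, 3.8 → best response Bridge.
Driver A against Bridge: payoffs 5.4, 2.8, 5.1 → best response Highway.
Driver A against Tunnel: payoffs 4.3, 5.5, 4.9 → best response Avenue.
Driver B against Highway: payoffs 1.4, 2.5, 4.6, 3.4 → best response Bridge.
Driver B against Avenue: payoffs 3.1, 1.7, 2.1, 5.9 → best response Tunnel.
Driver B against Bridge: payoffs 2.7, 4.9, 3.4, 0.3 → best response Avenue.
Mutual best responses: (Highway, Bridge); (Avenue, Tunnel); (Bridge, Avenue).

Pure-strategy Nash equilibria: (Highway, Bridge), (Avenue, Tunnel), (Bridge, Avenue)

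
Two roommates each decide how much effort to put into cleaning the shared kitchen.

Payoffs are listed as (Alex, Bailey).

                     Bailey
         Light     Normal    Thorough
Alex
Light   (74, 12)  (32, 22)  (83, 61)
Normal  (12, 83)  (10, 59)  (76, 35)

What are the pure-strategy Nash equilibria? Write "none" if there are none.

The unique pure-strategy Nash equilibrium is (Light, Thorough).

For each player, find the best response to each opponent profile; mutual best responses are the pure NE.
Alex against Light: payoffs 74, 12 → best response Light.
Alex against Normal: payoffs 32, 10 → best response Light.
Alex against Thorough: payoffs 83, 76 → best response Light.
Bailey against Light: payoffs 12, 22, 61 → best response Thorough.
Bailey against Normal: payoffs 83, 59, 35 → best response Light.
Mutual best responses: (Light, Thorough).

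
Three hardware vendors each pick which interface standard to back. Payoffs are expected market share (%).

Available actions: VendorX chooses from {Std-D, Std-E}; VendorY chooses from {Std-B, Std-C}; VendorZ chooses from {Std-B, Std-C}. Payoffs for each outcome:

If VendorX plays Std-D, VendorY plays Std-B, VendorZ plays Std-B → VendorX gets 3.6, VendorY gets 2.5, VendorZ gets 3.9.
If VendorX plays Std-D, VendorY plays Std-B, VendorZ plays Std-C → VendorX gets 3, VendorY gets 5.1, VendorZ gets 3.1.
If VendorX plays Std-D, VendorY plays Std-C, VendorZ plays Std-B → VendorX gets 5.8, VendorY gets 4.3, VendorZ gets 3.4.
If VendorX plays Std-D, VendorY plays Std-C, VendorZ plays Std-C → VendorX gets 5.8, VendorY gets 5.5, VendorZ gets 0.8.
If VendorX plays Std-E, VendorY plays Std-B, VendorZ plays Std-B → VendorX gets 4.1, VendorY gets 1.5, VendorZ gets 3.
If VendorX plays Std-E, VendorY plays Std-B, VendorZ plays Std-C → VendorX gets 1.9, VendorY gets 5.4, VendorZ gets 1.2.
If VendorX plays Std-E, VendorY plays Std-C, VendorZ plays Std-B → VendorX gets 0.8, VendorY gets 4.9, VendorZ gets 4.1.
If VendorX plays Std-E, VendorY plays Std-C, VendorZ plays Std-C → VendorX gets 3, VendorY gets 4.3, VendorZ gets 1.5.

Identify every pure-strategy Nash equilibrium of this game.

Pure NE: (Std-D, Std-C, Std-B)

VendorX against (Std-B, Std-B): payoffs 3.6, 4.1 → best response Std-E.
VendorX against (Std-B, Std-C): payoffs 3, 1.9 → best response Std-D.
VendorX against (Std-C, Std-B): payoffs 5.8, 0.8 → best response Std-D.
VendorX against (Std-C, Std-C): payoffs 5.8, 3 → best response Std-D.
VendorY against (Std-D, Std-B): payoffs 2.5, 4.3 → best response Std-C.
VendorY against (Std-D, Std-C): payoffs 5.1, 5.5 → best response Std-C.
VendorY against (Std-E, Std-B): payoffs 1.5, 4.9 → best response Std-C.
VendorY against (Std-E, Std-C): payoffs 5.4, 4.3 → best response Std-B.
VendorZ against (Std-D, Std-B): payoffs 3.9, 3.1 → best response Std-B.
VendorZ against (Std-D, Std-C): payoffs 3.4, 0.8 → best response Std-B.
VendorZ against (Std-E, Std-B): payoffs 3, 1.2 → best response Std-B.
VendorZ against (Std-E, Std-C): payoffs 4.1, 1.5 → best response Std-B.
Mutual best responses: (Std-D, Std-C, Std-B).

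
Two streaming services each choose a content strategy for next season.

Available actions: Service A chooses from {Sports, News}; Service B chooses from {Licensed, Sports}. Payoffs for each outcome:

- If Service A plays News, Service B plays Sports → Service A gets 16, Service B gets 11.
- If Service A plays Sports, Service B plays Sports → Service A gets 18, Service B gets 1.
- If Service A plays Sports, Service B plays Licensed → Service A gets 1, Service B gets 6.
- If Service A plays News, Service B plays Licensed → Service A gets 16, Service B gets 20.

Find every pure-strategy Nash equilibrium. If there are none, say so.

(News, Licensed)

Service A against Licensed: payoffs 1, 16 → best response News.
Service A against Sports: payoffs 18, 16 → best response Sports.
Service B against Sports: payoffs 6, 1 → best response Licensed.
Service B against News: payoffs 20, 11 → best response Licensed.
Mutual best responses: (News, Licensed).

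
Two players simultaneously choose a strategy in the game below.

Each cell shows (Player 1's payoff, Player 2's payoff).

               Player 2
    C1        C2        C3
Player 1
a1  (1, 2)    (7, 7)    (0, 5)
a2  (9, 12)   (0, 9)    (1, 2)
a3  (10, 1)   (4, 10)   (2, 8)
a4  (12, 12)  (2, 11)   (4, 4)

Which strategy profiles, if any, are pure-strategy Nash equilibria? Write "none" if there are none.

Pure-strategy Nash equilibria: (a1, C2) and (a4, C1)

Player 1 against C1: payoffs 1, 9, 10, 12 → best response a4.
Player 1 against C2: payoffs 7, 0, 4, 2 → best response a1.
Player 1 against C3: payoffs 0, 1, 2, 4 → best response a4.
Player 2 against a1: payoffs 2, 7, 5 → best response C2.
Player 2 against a2: payoffs 12, 9, 2 → best response C1.
Player 2 against a3: payoffs 1, 10, 8 → best response C2.
Player 2 against a4: payoffs 12, 11, 4 → best response C1.
Mutual best responses: (a1, C2); (a4, C1).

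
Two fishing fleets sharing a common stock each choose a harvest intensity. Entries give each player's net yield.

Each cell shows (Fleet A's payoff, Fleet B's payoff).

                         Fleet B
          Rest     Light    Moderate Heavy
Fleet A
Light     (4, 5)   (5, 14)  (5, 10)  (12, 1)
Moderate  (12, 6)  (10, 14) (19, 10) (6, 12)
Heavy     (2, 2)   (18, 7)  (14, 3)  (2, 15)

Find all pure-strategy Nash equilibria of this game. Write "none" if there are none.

This game has no pure Nash equilibrium.

Fleet A against Rest: payoffs 4, 12, 2 → best response Moderate.
Fleet A against Light: payoffs 5, 10, 18 → best response Heavy.
Fleet A against Moderate: payoffs 5, 19, 14 → best response Moderate.
Fleet A against Heavy: payoffs 12, 6, 2 → best response Light.
Fleet B against Light: payoffs 5, 14, 10, 1 → best response Light.
Fleet B against Moderate: payoffs 6, 14, 10, 12 → best response Light.
Fleet B against Heavy: payoffs 2, 7, 3, 15 → best response Heavy.
No profile is a mutual best response for all players.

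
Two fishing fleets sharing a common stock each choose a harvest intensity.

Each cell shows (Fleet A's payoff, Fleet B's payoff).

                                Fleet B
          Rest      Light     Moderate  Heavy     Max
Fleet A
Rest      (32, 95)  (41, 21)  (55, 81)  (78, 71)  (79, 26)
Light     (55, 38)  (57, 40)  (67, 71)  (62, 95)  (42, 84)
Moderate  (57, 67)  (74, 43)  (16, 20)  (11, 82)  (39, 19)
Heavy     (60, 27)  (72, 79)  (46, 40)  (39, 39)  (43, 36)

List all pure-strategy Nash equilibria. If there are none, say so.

(Rest, Rest): Fleet A can switch to Light (32 → 55). Not NE.
(Rest, Light): Fleet A can switch to Light (41 → 57). Not NE.
(Rest, Moderate): Fleet A can switch to Light (55 → 67). Not NE.
(Rest, Heavy): Fleet B can switch to Rest (71 → 95). Not NE.
(Rest, Max): Fleet B can switch to Rest (26 → 95). Not NE.
(Light, Rest): Fleet A can switch to Moderate (55 → 57). Not NE.
(The remaining 14 profiles each have a profitable deviation by the same check.)

none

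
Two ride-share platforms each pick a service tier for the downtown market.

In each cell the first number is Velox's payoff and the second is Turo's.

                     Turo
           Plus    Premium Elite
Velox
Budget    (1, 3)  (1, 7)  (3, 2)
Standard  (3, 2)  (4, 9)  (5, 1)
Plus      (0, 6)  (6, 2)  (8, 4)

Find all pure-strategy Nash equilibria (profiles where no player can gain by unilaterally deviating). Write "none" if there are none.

Velox against Plus: payoffs 1, 3, 0 → best response Standard.
Velox against Premium: payoffs 1, 4, 6 → best response Plus.
Velox against Elite: payoffs 3, 5, 8 → best response Plus.
Turo against Budget: payoffs 3, 7, 2 → best response Premium.
Turo against Standard: payoffs 2, 9, 1 → best response Premium.
Turo against Plus: payoffs 6, 2, 4 → best response Plus.
No profile is a mutual best response for all players.

none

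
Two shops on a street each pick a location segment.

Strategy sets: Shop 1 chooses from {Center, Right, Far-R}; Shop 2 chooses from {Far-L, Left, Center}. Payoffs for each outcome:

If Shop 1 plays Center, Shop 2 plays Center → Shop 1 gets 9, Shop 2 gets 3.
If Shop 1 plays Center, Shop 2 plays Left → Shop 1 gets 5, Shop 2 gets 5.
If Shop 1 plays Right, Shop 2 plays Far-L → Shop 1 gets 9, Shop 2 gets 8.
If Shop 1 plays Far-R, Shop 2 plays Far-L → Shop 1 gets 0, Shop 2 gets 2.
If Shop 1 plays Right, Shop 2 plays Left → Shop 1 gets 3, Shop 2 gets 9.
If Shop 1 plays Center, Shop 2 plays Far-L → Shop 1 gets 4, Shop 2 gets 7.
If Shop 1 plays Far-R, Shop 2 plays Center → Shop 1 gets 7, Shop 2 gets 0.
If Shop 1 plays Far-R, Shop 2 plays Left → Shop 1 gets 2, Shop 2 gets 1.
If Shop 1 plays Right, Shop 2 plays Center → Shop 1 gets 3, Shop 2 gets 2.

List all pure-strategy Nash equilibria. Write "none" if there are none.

For each player, find the best response to each opponent profile; mutual best responses are the pure NE.
Shop 1 against Far-L: payoffs 4, 9, 0 → best response Right.
Shop 1 against Left: payoffs 5, 3, 2 → best response Center.
Shop 1 against Center: payoffs 9, 3, 7 → best response Center.
Shop 2 against Center: payoffs 7, 5, 3 → best response Far-L.
Shop 2 against Right: payoffs 8, 9, 2 → best response Left.
Shop 2 against Far-R: payoffs 2, 1, 0 → best response Far-L.
No profile is a mutual best response for all players.

There is no pure-strategy Nash equilibrium.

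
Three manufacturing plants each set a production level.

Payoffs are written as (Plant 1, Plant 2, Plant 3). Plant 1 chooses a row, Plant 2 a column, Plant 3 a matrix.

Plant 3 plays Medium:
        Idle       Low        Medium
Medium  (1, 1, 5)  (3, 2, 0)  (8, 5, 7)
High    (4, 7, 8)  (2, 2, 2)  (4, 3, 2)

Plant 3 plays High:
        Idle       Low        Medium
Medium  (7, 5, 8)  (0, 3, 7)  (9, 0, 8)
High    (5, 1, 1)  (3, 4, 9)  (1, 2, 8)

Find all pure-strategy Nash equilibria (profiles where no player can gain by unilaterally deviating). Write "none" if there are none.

Mark each player's best response to every combination of opponents' strategies; a profile where every player is best-responding is a pure Nash equilibrium.
Plant 1 against (Idle, Medium): payoffs 1, 4 → best response High.
Plant 1 against (Idle, High): payoffs 7, 5 → best response Medium.
Plant 1 against (Low, Medium): payoffs 3, 2 → best response Medium.
Plant 1 against (Low, High): payoffs 0, 3 → best response High.
Plant 1 against (Medium, Medium): payoffs 8, 4 → best response Medium.
Plant 1 against (Medium, High): payoffs 9, 1 → best response Medium.
Plant 2 against (Medium, Medium): payoffs 1, 2, 5 → best response Medium.
Plant 2 against (Medium, High): payoffs 5, 3, 0 → best response Idle.
Plant 2 against (High, Medium): payoffs 7, 2, 3 → best response Idle.
Plant 2 against (High, High): payoffs 1, 4, 2 → best response Low.
Plant 3 against (Medium, Idle): payoffs 5, 8 → best response High.
Plant 3 against (Medium, Low): payoffs 0, 7 → best response High.
Plant 3 against (Medium, Medium): payoffs 7, 8 → best response High.
Plant 3 against (High, Idle): payoffs 8, 1 → best response Medium.
Plant 3 against (High, Low): payoffs 2, 9 → best response High.
Plant 3 against (High, Medium): payoffs 2, 8 → best response High.
Mutual best responses: (Medium, Idle, High); (High, Idle, Medium); (High, Low, High).

The pure Nash equilibria are (Medium, Idle, High) and (High, Idle, Medium) and (High, Low, High).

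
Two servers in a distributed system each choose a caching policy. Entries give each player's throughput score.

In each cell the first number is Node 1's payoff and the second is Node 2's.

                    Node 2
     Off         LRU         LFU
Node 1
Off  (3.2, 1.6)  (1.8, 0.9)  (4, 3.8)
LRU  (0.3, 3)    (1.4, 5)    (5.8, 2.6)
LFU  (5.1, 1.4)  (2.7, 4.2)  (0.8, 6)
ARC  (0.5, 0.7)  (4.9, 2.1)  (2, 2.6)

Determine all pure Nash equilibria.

Node 1 against Off: payoffs 3.2, 0.3, 5.1, 0.5 → best response LFU.
Node 1 against LRU: payoffs 1.8, 1.4, 2.7, 4.9 → best response ARC.
Node 1 against LFU: payoffs 4, 5.8, 0.8, 2 → best response LRU.
Node 2 against Off: payoffs 1.6, 0.9, 3.8 → best response LFU.
Node 2 against LRU: payoffs 3, 5, 2.6 → best response LRU.
Node 2 against LFU: payoffs 1.4, 4.2, 6 → best response LFU.
Node 2 against ARC: payoffs 0.7, 2.1, 2.6 → best response LFU.
No profile is a mutual best response for all players.

This game has no pure Nash equilibrium.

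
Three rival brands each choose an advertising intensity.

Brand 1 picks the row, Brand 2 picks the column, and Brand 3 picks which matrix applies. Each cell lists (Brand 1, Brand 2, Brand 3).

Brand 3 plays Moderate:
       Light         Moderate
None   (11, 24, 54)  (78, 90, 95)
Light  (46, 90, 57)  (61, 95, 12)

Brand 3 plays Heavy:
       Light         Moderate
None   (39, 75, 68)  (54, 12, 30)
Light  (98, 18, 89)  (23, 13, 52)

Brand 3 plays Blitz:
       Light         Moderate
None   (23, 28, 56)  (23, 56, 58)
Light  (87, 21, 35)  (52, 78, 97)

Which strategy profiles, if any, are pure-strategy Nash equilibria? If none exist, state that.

Brand 1 against (Light, Moderate): payoffs 11, 46 → best response Light.
Brand 1 against (Light, Heavy): payoffs 39, 98 → best response Light.
Brand 1 against (Light, Blitz): payoffs 23, 87 → best response Light.
Brand 1 against (Moderate, Moderate): payoffs 78, 61 → best response None.
Brand 1 against (Moderate, Heavy): payoffs 54, 23 → best response None.
Brand 1 against (Moderate, Blitz): payoffs 23, 52 → best response Light.
Brand 2 against (None, Moderate): payoffs 24, 90 → best response Moderate.
Brand 2 against (None, Heavy): payoffs 75, 12 → best response Light.
Brand 2 against (None, Blitz): payoffs 28, 56 → best response Moderate.
Brand 2 against (Light, Moderate): payoffs 90, 95 → best response Moderate.
Brand 2 against (Light, Heavy): payoffs 18, 13 → best response Light.
Brand 2 against (Light, Blitz): payoffs 21, 78 → best response Moderate.
Brand 3 against (None, Light): payoffs 54, 68, 56 → best response Heavy.
Brand 3 against (None, Moderate): payoffs 95, 30, 58 → best response Moderate.
Brand 3 against (Light, Light): payoffs 57, 89, 35 → best response Heavy.
Brand 3 against (Light, Moderate): payoffs 12, 52, 97 → best response Blitz.
Mutual best responses: (None, Moderate, Moderate); (Light, Light, Heavy); (Light, Moderate, Blitz).

(None, Moderate, Moderate); (Light, Light, Heavy); (Light, Moderate, Blitz)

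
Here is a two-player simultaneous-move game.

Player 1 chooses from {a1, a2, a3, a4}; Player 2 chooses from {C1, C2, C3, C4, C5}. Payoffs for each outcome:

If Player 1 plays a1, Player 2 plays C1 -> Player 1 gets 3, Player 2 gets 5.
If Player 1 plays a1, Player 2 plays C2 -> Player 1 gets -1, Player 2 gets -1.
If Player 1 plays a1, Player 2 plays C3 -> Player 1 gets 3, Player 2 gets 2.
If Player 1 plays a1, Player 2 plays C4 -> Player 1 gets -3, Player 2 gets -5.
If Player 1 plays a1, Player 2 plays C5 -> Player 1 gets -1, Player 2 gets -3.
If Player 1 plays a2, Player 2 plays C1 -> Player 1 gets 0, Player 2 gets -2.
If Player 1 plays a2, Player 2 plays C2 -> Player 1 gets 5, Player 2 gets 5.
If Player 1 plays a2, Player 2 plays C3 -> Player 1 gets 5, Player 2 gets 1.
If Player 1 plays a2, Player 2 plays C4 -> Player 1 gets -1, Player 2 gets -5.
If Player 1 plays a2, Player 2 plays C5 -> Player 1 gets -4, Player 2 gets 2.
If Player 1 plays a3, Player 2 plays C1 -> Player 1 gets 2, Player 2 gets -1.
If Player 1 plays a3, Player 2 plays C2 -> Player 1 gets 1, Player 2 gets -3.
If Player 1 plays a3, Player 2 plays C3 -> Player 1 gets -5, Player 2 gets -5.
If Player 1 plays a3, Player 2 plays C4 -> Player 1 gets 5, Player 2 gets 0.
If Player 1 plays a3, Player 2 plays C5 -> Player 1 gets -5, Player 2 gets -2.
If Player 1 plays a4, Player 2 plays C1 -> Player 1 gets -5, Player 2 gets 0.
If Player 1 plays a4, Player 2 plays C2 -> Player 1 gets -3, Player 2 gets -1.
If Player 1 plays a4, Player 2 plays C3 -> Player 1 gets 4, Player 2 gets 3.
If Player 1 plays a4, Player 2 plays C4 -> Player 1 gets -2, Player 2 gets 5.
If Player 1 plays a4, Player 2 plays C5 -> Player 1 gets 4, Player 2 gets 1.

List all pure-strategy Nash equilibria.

Player 1 against C1: payoffs 3, 0, 2, -5 → best response a1.
Player 1 against C2: payoffs -1, 5, 1, -3 → best response a2.
Player 1 against C3: payoffs 3, 5, -5, 4 → best response a2.
Player 1 against C4: payoffs -3, -1, 5, -2 → best response a3.
Player 1 against C5: payoffs -1, -4, -5, 4 → best response a4.
Player 2 against a1: payoffs 5, -1, 2, -5, -3 → best response C1.
Player 2 against a2: payoffs -2, 5, 1, -5, 2 → best response C2.
Player 2 against a3: payoffs -1, -3, -5, 0, -2 → best response C4.
Player 2 against a4: payoffs 0, -1, 3, 5, 1 → best response C4.
Mutual best responses: (a1, C1); (a2, C2); (a3, C4).

(a1, C1); (a2, C2); (a3, C4)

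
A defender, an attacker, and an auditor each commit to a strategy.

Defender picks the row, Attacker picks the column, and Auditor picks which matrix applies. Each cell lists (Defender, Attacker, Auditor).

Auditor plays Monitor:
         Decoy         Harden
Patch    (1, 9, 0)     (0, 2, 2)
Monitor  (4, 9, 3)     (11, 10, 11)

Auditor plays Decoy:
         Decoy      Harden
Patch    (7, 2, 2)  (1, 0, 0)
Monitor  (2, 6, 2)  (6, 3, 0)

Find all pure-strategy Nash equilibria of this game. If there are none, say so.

(Patch, Decoy, Monitor): Defender can switch to Monitor (1 → 4). Not NE.
(Patch, Decoy, Decoy): Defender gets 7, best alternative 2; Attacker gets 2, best alternative 0; Auditor gets 2, best alternative 0. No profitable deviation — NE.
(Patch, Harden, Monitor): Defender can switch to Monitor (0 → 11). Not NE.
(Patch, Harden, Decoy): Defender can switch to Monitor (1 → 6). Not NE.
(Monitor, Decoy, Monitor): Attacker can switch to Harden (9 → 10). Not NE.
(Monitor, Decoy, Decoy): Defender can switch to Patch (2 → 7). Not NE.
(Monitor, Harden, Monitor): Defender gets 11, best alternative 0; Attacker gets 10, best alternative 9; Auditor gets 11, best alternative 0. No profitable deviation — NE.
(Monitor, Harden, Decoy): Attacker can switch to Decoy (3 → 6). Not NE.

Pure-strategy Nash equilibria: (Patch, Decoy, Decoy), (Monitor, Harden, Monitor)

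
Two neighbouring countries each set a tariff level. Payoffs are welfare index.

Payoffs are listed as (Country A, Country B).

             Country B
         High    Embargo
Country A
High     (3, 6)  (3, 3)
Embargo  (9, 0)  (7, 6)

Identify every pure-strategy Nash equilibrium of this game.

Country A against High: payoffs 3, 9 → best response Embargo.
Country A against Embargo: payoffs 3, 7 → best response Embargo.
Country B against High: payoffs 6, 3 → best response High.
Country B against Embargo: payoffs 0, 6 → best response Embargo.
Mutual best responses: (Embargo, Embargo).

The unique pure-strategy Nash equilibrium is (Embargo, Embargo).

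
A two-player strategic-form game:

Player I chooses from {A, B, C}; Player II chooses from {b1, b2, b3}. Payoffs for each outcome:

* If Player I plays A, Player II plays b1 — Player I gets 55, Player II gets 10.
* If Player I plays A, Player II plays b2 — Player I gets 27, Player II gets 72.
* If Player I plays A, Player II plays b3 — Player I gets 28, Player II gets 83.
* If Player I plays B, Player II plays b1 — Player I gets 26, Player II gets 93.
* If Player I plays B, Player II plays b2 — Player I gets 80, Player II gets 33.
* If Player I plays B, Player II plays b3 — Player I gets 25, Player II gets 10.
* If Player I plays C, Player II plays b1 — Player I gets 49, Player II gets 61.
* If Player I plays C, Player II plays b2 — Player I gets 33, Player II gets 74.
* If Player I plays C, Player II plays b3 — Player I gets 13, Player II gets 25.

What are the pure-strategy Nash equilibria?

Check each profile: it is a Nash equilibrium iff no player can strictly gain by switching unilaterally.
(A, b1): Player II can switch to b2 (10 → 72). Not NE.
(A, b2): Player I can switch to B (27 → 80). Not NE.
(A, b3): Player I gets 28, best alternative 25; Player II gets 83, best alternative 72. No profitable deviation — NE.
(B, b1): Player I can switch to A (26 → 55). Not NE.
(B, b2): Player II can switch to b1 (33 → 93). Not NE.
(B, b3): Player I can switch to A (25 → 28). Not NE.
(C, b1): Player I can switch to A (49 → 55). Not NE.
(C, b2): Player I can switch to B (33 → 80). Not NE.
(C, b3): Player I can switch to A (13 → 28). Not NE.

(A, b3)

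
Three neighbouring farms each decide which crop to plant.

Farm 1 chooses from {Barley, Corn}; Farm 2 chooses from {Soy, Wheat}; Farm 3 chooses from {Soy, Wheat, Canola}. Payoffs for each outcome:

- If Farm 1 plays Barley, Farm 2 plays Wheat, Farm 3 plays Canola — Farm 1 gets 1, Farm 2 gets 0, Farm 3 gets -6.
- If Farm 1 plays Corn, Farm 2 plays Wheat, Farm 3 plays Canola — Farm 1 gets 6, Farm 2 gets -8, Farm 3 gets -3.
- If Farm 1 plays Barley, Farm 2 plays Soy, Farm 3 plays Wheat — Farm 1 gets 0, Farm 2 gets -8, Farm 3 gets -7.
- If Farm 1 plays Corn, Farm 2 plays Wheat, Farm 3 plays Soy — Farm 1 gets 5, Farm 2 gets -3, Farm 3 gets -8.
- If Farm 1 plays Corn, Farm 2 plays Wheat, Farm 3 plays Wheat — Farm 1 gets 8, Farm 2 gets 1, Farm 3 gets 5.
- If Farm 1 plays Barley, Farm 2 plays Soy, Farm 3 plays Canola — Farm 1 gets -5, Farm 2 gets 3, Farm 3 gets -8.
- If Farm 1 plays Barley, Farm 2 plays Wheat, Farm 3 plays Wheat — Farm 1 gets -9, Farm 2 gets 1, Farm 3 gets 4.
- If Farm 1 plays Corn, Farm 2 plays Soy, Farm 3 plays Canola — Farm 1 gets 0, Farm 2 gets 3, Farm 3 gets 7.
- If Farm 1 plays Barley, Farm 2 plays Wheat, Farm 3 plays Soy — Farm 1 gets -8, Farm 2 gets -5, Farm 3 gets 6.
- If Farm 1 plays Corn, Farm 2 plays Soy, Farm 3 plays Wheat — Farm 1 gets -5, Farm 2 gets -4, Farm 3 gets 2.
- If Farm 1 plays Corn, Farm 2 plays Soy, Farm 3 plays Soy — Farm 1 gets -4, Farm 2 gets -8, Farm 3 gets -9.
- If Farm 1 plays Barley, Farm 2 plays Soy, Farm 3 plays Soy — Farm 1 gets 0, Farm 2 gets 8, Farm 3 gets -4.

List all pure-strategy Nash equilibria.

(Barley, Soy, Soy): Farm 1 gets 0, best alternative -4; Farm 2 gets 8, best alternative -5; Farm 3 gets -4, best alternative -7. No profitable deviation — NE.
(Barley, Soy, Wheat): Farm 2 can switch to Wheat (-8 → 1). Not NE.
(Barley, Soy, Canola): Farm 1 can switch to Corn (-5 → 0). Not NE.
(Barley, Wheat, Soy): Farm 1 can switch to Corn (-8 → 5). Not NE.
(Barley, Wheat, Wheat): Farm 1 can switch to Corn (-9 → 8). Not NE.
(Barley, Wheat, Canola): Farm 1 can switch to Corn (1 → 6). Not NE.
(Corn, Soy, Soy): Farm 1 can switch to Barley (-4 → 0). Not NE.
(Corn, Soy, Wheat): Farm 1 can switch to Barley (-5 → 0). Not NE.
(Corn, Soy, Canola): Farm 1 gets 0, best alternative -5; Farm 2 gets 3, best alternative -8; Farm 3 gets 7, best alternative 2. No profitable deviation — NE.
(Corn, Wheat, Soy): Farm 3 can switch to Wheat (-8 → 5). Not NE.
(Corn, Wheat, Wheat): Farm 1 gets 8, best alternative -9; Farm 2 gets 1, best alternative -4; Farm 3 gets 5, best alternative -3. No profitable deviation — NE.
(The remaining 1 profile has a profitable deviation by the same check.)

(Barley, Soy, Soy) and (Corn, Soy, Canola) and (Corn, Wheat, Wheat)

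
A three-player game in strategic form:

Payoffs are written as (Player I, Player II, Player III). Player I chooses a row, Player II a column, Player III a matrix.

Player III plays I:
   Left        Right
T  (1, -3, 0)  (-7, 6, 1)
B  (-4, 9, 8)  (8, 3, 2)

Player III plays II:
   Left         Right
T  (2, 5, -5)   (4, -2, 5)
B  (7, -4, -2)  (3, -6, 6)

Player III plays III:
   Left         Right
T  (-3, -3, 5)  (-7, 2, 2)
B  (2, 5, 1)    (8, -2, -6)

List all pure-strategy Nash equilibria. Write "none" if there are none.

There is no pure-strategy Nash equilibrium.

Player I against (Left, I): payoffs 1, -4 → best response T.
Player I against (Left, II): payoffs 2, 7 → best response B.
Player I against (Left, III): payoffs -3, 2 → best response B.
Player I against (Right, I): payoffs -7, 8 → best response B.
Player I against (Right, II): payoffs 4, 3 → best response T.
Player I against (Right, III): payoffs -7, 8 → best response B.
Player II against (T, I): payoffs -3, 6 → best response Right.
Player II against (T, II): payoffs 5, -2 → best response Left.
Player II against (T, III): payoffs -3, 2 → best response Right.
Player II against (B, I): payoffs 9, 3 → best response Left.
Player II against (B, II): payoffs -4, -6 → best response Left.
Player II against (B, III): payoffs 5, -2 → best response Left.
Player III against (T, Left): payoffs 0, -5, 5 → best response III.
Player III against (T, Right): payoffs 1, 5, 2 → best response II.
Player III against (B, Left): payoffs 8, -2, 1 → best response I.
Player III against (B, Right): payoffs 2, 6, -6 → best response II.
No profile is a mutual best response for all players.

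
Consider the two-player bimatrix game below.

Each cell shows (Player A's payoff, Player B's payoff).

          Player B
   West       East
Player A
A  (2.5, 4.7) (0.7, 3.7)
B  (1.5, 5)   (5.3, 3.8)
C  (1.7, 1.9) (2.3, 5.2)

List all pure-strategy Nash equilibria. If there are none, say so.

Pure NE: (A, West)

(A, West): Player A gets 2.5, best alternative 1.7; Player B gets 4.7, best alternative 3.7. No profitable deviation — NE.
(A, East): Player A can switch to B (0.7 → 5.3). Not NE.
(B, West): Player A can switch to A (1.5 → 2.5). Not NE.
(B, East): Player B can switch to West (3.8 → 5). Not NE.
(C, West): Player A can switch to A (1.7 → 2.5). Not NE.
(C, East): Player A can switch to B (2.3 → 5.3). Not NE.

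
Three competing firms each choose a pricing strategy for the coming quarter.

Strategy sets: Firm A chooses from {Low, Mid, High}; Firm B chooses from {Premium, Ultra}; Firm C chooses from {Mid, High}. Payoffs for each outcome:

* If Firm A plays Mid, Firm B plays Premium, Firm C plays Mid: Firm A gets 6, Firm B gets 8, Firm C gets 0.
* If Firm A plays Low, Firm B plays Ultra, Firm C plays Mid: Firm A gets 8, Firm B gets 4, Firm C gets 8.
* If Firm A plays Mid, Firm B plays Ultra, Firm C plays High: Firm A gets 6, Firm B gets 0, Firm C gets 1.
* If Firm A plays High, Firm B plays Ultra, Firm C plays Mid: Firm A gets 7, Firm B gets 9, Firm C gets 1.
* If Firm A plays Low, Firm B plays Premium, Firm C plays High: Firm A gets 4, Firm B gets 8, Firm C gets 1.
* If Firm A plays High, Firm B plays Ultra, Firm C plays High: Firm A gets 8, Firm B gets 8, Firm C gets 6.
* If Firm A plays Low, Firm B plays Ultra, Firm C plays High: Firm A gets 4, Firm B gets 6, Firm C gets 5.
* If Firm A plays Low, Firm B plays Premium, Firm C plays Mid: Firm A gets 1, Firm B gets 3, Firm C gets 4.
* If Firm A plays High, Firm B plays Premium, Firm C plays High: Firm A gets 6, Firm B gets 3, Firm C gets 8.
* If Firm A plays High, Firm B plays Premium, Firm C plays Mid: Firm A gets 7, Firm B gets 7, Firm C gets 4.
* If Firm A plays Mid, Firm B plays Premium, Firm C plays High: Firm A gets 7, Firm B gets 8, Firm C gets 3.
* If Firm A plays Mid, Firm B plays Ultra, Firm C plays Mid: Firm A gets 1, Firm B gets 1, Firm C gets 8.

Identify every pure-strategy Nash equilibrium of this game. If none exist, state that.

Firm A against (Premium, Mid): payoffs 1, 6, 7 → best response High.
Firm A against (Premium, High): payoffs 4, 7, 6 → best response Mid.
Firm A against (Ultra, Mid): payoffs 8, 1, 7 → best response Low.
Firm A against (Ultra, High): payoffs 4, 6, 8 → best response High.
Firm B against (Low, Mid): payoffs 3, 4 → best response Ultra.
Firm B against (Low, High): payoffs 8, 6 → best response Premium.
Firm B against (Mid, Mid): payoffs 8, 1 → best response Premium.
Firm B against (Mid, High): payoffs 8, 0 → best response Premium.
Firm B against (High, Mid): payoffs 7, 9 → best response Ultra.
Firm B against (High, High): payoffs 3, 8 → best response Ultra.
Firm C against (Low, Premium): payoffs 4, 1 → best response Mid.
Firm C against (Low, Ultra): payoffs 8, 5 → best response Mid.
Firm C against (Mid, Premium): payoffs 0, 3 → best response High.
Firm C against (Mid, Ultra): payoffs 8, 1 → best response Mid.
Firm C against (High, Premium): payoffs 4, 8 → best response High.
Firm C against (High, Ultra): payoffs 1, 6 → best response High.
Mutual best responses: (Low, Ultra, Mid); (Mid, Premium, High); (High, Ultra, High).

Pure-strategy Nash equilibria: (Low, Ultra, Mid), (Mid, Premium, High), (High, Ultra, High)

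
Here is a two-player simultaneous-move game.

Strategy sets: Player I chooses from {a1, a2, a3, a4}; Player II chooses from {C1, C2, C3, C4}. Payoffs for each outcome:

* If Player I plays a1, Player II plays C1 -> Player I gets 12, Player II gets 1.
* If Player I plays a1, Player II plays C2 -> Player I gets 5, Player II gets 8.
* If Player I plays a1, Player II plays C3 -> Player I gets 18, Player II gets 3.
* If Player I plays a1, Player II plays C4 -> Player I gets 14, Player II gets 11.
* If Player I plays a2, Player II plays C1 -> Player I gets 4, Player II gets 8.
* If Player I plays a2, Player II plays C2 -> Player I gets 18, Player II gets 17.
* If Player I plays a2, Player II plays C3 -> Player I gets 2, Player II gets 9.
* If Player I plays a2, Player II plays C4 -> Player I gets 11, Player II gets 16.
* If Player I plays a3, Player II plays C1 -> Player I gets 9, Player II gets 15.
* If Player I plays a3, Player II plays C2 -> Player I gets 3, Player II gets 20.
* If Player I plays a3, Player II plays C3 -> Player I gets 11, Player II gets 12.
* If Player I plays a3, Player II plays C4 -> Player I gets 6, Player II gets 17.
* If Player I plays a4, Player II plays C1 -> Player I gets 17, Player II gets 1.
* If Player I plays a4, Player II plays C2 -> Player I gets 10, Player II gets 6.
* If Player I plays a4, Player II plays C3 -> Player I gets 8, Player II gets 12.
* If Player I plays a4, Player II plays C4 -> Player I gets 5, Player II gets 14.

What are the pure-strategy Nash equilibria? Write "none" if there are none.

Pure-strategy Nash equilibria: (a1, C4) and (a2, C2)

For each player, find the best response to each opponent profile; mutual best responses are the pure NE.
Player I against C1: payoffs 12, 4, 9, 17 → best response a4.
Player I against C2: payoffs 5, 18, 3, 10 → best response a2.
Player I against C3: payoffs 18, 2, 11, 8 → best response a1.
Player I against C4: payoffs 14, 11, 6, 5 → best response a1.
Player II against a1: payoffs 1, 8, 3, 11 → best response C4.
Player II against a2: payoffs 8, 17, 9, 16 → best response C2.
Player II against a3: payoffs 15, 20, 12, 17 → best response C2.
Player II against a4: payoffs 1, 6, 12, 14 → best response C4.
Mutual best responses: (a1, C4); (a2, C2).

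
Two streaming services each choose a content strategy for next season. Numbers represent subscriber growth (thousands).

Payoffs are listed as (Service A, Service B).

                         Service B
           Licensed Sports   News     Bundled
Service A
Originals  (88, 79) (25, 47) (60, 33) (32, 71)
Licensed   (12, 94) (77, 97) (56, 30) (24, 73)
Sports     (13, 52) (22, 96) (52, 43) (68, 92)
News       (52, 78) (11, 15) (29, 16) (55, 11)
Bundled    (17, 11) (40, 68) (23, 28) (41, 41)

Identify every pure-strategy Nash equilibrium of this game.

(Originals, Licensed): Service A gets 88, best alternative 52; Service B gets 79, best alternative 71. No profitable deviation — NE.
(Originals, Sports): Service A can switch to Licensed (25 → 77). Not NE.
(Originals, News): Service B can switch to Licensed (33 → 79). Not NE.
(Originals, Bundled): Service A can switch to Sports (32 → 68). Not NE.
(Licensed, Licensed): Service A can switch to Originals (12 → 88). Not NE.
(Licensed, Sports): Service A gets 77, best alternative 40; Service B gets 97, best alternative 94. No profitable deviation — NE.
(Licensed, News): Service A can switch to Originals (56 → 60). Not NE.
(Licensed, Bundled): Service A can switch to Originals (24 → 32). Not NE.
(Sports, Licensed): Service A can switch to Originals (13 → 88). Not NE.
(Sports, Sports): Service A can switch to Originals (22 → 25). Not NE.
(Sports, News): Service A can switch to Originals (52 → 60). Not NE.
(Sports, Bundled): Service B can switch to Sports (92 → 96). Not NE.
(The remaining 8 profiles each have a profitable deviation by the same check.)

Pure-strategy Nash equilibria: (Originals, Licensed), (Licensed, Sports)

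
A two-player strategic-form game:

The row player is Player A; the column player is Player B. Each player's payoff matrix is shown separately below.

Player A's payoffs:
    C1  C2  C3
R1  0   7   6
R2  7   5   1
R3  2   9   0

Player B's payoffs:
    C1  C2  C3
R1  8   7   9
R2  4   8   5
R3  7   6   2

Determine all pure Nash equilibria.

(R1, C3)

Check each profile: it is a Nash equilibrium iff no player can strictly gain by switching unilaterally.
(R1, C1): Player A can switch to R2 (0 → 7). Not NE.
(R1, C2): Player A can switch to R3 (7 → 9). Not NE.
(R1, C3): Player A gets 6, best alternative 1; Player B gets 9, best alternative 8. No profitable deviation — NE.
(R2, C1): Player B can switch to C2 (4 → 8). Not NE.
(R2, C2): Player A can switch to R1 (5 → 7). Not NE.
(R2, C3): Player A can switch to R1 (1 → 6). Not NE.
(R3, C1): Player A can switch to R2 (2 → 7). Not NE.
(R3, C2): Player B can switch to C1 (6 → 7). Not NE.
(R3, C3): Player A can switch to R1 (0 → 6). Not NE.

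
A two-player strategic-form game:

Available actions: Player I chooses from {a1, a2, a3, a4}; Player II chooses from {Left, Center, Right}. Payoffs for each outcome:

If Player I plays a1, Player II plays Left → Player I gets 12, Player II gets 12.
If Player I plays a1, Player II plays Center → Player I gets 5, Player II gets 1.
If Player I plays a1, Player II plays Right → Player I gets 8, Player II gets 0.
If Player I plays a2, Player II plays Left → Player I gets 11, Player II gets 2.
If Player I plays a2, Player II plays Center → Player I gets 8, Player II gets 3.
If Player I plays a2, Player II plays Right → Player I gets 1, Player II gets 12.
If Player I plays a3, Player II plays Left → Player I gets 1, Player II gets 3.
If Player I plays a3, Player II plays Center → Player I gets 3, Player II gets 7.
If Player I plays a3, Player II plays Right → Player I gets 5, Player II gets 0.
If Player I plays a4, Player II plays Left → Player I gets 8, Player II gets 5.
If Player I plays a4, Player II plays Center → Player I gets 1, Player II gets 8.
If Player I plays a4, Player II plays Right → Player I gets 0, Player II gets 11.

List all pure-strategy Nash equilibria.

(a1, Left)

Player I against Left: payoffs 12, 11, 1, 8 → best response a1.
Player I against Center: payoffs 5, 8, 3, 1 → best response a2.
Player I against Right: payoffs 8, 1, 5, 0 → best response a1.
Player II against a1: payoffs 12, 1, 0 → best response Left.
Player II against a2: payoffs 2, 3, 12 → best response Right.
Player II against a3: payoffs 3, 7, 0 → best response Center.
Player II against a4: payoffs 5, 8, 11 → best response Right.
Mutual best responses: (a1, Left).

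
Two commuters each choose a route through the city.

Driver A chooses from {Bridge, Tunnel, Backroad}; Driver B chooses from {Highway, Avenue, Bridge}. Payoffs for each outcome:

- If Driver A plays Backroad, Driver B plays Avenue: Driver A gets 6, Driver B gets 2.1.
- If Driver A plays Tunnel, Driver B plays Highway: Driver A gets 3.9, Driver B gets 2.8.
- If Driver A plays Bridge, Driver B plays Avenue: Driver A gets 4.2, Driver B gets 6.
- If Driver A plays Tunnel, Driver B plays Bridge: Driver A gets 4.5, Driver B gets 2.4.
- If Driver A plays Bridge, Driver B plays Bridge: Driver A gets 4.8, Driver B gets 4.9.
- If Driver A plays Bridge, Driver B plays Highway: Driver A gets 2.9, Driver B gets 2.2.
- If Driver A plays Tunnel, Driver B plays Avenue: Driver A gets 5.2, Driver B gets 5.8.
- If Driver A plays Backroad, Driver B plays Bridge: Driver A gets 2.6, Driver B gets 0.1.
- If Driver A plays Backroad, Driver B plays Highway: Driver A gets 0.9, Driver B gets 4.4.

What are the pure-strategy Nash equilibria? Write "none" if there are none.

No pure-strategy Nash equilibrium.

Driver A against Highway: payoffs 2.9, 3.9, 0.9 → best response Tunnel.
Driver A against Avenue: payoffs 4.2, 5.2, 6 → best response Backroad.
Driver A against Bridge: payoffs 4.8, 4.5, 2.6 → best response Bridge.
Driver B against Bridge: payoffs 2.2, 6, 4.9 → best response Avenue.
Driver B against Tunnel: payoffs 2.8, 5.8, 2.4 → best response Avenue.
Driver B against Backroad: payoffs 4.4, 2.1, 0.1 → best response Highway.
No profile is a mutual best response for all players.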